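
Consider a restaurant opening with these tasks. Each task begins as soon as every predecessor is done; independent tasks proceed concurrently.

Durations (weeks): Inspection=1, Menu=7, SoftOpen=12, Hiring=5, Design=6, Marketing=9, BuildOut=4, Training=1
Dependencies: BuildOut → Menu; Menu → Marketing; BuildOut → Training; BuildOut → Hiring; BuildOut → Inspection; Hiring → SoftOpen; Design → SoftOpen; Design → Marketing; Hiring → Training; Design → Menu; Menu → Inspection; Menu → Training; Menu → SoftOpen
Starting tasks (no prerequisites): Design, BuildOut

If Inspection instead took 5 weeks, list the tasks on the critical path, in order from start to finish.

Actual critical path: Design→Menu→SoftOpen = 6+7+12 = 25 ⇒ 25 weeks.
The longest path through Inspection is only 14 weeks, so Inspection has float 11.
That remains the longest chain; total 25 weeks.

Design, Menu, SoftOpen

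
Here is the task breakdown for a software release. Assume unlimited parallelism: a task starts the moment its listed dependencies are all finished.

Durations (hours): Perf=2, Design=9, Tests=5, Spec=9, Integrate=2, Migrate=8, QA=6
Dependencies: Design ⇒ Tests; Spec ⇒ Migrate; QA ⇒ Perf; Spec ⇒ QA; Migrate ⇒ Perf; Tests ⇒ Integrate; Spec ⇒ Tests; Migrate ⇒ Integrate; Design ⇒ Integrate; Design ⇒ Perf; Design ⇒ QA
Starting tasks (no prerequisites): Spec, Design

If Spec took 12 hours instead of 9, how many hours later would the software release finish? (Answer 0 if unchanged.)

Actual critical path: Spec→Migrate→Perf = 9+8+2 = 19 ⇒ 19 hours.
Spec is on the critical path; changing it to 12 makes that path 22 hours.
The critical path is still Spec→Migrate→Perf; finish is now 22 hours.
Change in finish: 22 − 19 = +3 hours.

3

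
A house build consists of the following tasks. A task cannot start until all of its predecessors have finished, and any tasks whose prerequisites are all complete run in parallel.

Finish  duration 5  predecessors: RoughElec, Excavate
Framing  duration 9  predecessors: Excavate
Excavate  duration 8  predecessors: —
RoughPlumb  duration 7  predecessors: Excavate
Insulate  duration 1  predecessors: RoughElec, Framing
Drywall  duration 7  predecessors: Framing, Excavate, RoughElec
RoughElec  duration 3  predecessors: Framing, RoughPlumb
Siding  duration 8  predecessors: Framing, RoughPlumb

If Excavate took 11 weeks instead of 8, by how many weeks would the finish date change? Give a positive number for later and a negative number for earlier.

As given, the longest chain is Excavate→Framing→RoughElec→Drywall = 8+9+3+7 = 27, so the finish is 27 weeks.
Excavate is on the critical path; changing it to 11 makes that path 30 weeks.
That remains the longest chain; total 30 weeks.
Change in finish: 30 − 27 = +3 weeks.

3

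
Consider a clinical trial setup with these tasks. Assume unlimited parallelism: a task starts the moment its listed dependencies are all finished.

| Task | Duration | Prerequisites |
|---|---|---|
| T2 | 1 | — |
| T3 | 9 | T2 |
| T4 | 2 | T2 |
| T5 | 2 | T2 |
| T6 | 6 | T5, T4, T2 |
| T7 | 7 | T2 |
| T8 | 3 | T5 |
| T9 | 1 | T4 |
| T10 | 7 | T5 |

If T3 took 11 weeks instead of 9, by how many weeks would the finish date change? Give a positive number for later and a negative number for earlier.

Baseline: T2→T3 = 1+9 = 10 → 10 weeks.
Since T3 is critical, the +2 change carries straight to that chain (now 12 weeks).
That remains the longest chain; total 12 weeks.
Change in finish: 12 − 10 = +2 weeks.

2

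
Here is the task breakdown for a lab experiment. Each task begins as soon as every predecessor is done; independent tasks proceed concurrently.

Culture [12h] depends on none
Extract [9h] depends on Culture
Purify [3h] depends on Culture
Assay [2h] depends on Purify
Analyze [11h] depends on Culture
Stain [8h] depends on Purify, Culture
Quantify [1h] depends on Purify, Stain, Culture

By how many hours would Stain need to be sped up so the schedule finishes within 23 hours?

1

Current finish: 24 hours; target: 23.
Stain is on every critical path, so each hour cut from Stain cuts the finish by one (this holds down to a finish of 23).
Need 24 − 23 = 1 hour off Stain → Stain becomes 7 hours, finish becomes 23.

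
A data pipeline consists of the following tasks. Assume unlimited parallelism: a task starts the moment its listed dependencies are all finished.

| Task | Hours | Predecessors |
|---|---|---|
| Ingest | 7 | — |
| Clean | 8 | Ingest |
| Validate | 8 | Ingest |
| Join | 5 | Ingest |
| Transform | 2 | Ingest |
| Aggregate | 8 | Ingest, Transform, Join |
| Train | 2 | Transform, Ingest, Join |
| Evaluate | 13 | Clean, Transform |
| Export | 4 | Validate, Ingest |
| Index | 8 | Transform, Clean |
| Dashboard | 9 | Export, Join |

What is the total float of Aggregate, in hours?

8

Ingest→Clean→Evaluate = 7+8+13 = 28 sets the makespan at 28 hours.
Aggregate finishes as early as 20 and must finish by 28.
So Aggregate can slip 28 − 20 = 8 hours.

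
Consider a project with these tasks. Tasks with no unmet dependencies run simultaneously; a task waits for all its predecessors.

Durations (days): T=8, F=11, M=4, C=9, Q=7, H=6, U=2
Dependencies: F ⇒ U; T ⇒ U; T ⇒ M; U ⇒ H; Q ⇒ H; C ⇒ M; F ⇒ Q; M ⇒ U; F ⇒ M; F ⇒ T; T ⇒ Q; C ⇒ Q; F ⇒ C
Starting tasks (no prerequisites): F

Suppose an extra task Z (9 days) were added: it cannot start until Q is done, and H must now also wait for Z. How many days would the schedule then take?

Originally the schedule takes 33 days.
With Z inserted, H now waits for max(Q, U, Z).
New critical path: F→C→Q→Z→H = 11+9+7+9+6 = 42 ⇒ 42 days.

42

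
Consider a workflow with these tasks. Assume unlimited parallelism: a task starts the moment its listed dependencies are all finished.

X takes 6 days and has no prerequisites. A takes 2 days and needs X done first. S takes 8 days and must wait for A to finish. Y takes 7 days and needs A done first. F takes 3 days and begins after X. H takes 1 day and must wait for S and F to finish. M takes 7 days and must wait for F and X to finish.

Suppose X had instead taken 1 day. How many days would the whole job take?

Actual critical path: X→A→S→H = 6+2+8+1 = 17 ⇒ 17 days.
X is on the critical path; changing it to 1 makes that path 12 days.
No other chain overtakes it, so the finish is 12 days.

12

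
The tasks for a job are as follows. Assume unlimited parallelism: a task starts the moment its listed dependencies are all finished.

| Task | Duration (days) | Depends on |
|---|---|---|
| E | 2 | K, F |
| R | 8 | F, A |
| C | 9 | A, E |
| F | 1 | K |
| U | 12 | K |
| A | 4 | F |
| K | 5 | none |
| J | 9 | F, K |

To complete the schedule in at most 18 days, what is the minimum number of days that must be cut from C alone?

1

Current finish: 19 days; target: 18.
C is on every critical path, so each day cut from C cuts the finish by one (this holds down to a finish of 18).
Need 19 − 18 = 1 day off C → C becomes 8 days, finish becomes 18.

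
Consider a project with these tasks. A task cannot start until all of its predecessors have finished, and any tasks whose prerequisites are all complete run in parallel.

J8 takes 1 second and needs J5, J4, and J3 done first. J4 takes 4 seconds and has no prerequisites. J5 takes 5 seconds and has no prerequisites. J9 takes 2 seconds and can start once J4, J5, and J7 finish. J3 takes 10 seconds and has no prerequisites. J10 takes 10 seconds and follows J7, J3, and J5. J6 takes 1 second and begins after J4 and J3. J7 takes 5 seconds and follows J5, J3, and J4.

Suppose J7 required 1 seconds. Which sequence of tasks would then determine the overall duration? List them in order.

J3, J7, J10

Actual critical path: J3→J7→J10 = 10+5+10 = 25 ⇒ 25 seconds.
J7 is on the critical path; changing it to 1 makes that path 21 seconds.
No other chain overtakes it, so the finish is 21 seconds.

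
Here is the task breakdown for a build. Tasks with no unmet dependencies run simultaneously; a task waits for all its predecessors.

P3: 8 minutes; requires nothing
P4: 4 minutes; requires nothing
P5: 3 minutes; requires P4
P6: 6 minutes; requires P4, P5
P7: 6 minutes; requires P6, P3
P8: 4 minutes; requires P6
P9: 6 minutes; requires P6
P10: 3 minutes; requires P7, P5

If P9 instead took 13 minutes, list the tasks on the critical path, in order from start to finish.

Critical path before the change: P4→P5→P6→P7→P10 = 4+3+6+6+3 = 22 giving 22 minutes.
P9 has 3 minutes of float (longest path through it is 19).
Now P4→P5→P6→P9 = 4+3+6+13 = 26 is longest, so the finish becomes 26 minutes.

P4, P5, P6, P9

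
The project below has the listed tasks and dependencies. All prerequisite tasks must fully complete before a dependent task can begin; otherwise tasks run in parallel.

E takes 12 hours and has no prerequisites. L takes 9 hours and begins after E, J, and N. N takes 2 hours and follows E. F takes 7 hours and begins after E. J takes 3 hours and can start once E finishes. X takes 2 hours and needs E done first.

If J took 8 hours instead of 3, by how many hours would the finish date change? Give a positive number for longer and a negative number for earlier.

5

Critical path before the change: E→J→L = 12+3+9 = 24 giving 24 hours.
J is on the critical path; changing it to 8 makes that path 29 hours.
That remains the longest chain; total 29 hours.
Change in finish: 29 − 24 = +5 hours.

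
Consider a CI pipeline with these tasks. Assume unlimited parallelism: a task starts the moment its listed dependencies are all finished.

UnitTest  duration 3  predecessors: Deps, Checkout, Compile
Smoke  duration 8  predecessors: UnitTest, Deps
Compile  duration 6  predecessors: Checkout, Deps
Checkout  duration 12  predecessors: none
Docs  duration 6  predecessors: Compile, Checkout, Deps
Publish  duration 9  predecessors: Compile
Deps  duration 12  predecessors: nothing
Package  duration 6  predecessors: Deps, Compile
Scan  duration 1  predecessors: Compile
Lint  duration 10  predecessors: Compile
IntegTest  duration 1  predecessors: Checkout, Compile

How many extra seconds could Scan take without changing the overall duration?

10

Critical path: Checkout→Compile→UnitTest→Smoke = 12+6+3+8 = 29, so the finish is 29 seconds.
The longest chain containing Scan totals 19 seconds.
So Scan can slip 29 − 19 = 10 seconds.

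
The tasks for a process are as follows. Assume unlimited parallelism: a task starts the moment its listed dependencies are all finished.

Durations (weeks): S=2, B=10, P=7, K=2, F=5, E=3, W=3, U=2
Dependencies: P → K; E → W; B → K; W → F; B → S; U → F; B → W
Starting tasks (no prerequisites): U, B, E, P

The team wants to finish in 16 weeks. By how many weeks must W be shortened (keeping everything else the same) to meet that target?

2

Current finish: 18 weeks; target: 16.
W is on every critical path, so each week cut from W cuts the finish by one (this holds down to a finish of 16).
Need 18 − 16 = 2 weeks off W → W becomes 1 week, finish becomes 16.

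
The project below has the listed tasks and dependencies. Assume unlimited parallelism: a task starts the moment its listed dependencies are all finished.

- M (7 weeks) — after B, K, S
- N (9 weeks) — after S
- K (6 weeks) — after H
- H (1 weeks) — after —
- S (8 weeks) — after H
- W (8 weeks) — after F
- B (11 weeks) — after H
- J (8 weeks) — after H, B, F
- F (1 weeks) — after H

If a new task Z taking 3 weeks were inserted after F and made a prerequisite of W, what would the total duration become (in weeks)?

Originally the job takes 20 weeks.
With Z inserted, W now waits for max(F, Z).
New critical path: H→B→J = 1+11+8 = 20 ⇒ 20 weeks.

20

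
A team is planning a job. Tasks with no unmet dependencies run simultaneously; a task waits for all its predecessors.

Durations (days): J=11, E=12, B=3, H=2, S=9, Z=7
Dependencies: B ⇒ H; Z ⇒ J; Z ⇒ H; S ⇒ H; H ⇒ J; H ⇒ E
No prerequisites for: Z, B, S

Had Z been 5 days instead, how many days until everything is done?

23

Actual critical path: S→H→E = 9+2+12 = 23 ⇒ 23 days.
Z is off the critical path — its longest chain is 21 days, giving 2 of slack.
The critical path is still S→H→E; finish is now 23 days.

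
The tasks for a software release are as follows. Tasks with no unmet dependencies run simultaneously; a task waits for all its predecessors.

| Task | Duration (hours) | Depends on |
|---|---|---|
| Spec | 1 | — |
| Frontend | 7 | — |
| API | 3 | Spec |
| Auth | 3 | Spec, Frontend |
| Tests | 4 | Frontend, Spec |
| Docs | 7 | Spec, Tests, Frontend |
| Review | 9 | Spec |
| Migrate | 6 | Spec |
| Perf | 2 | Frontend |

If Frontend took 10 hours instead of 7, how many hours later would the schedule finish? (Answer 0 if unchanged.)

3

Actual critical path: Frontend→Tests→Docs = 7+4+7 = 18 ⇒ 18 hours.
Frontend lies on that path, so at 10 hours the path becomes 21 hours.
That remains the longest chain; total 21 hours.
Change in finish: 21 − 18 = +3 hours.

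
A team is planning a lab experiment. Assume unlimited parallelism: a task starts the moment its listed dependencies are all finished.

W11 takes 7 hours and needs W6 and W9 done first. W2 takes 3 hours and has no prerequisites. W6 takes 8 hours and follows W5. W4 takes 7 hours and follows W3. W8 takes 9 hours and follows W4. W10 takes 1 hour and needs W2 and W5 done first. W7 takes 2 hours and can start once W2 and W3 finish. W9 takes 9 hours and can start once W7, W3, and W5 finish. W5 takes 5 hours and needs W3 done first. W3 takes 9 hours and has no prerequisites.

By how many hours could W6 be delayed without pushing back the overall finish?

The longest chain is W3→W5→W9→W11 = 9+5+9+7 = 30; overall finish 30 hours.
Longest path through W6: 29 hours (earliest finish 22, latest finish 23).
Slack of W6 = 15 − 14 = 1 hour.

1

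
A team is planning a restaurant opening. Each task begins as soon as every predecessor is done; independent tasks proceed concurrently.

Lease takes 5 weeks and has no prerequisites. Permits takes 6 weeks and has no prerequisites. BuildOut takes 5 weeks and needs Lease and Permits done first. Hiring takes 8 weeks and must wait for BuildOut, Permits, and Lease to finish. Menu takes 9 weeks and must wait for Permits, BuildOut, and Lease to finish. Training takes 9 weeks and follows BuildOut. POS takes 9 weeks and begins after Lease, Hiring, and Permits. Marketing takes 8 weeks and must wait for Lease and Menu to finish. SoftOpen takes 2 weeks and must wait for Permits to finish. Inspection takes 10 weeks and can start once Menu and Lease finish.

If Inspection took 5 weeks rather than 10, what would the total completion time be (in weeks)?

28

As given, the longest chain is Permits→BuildOut→Menu→Inspection = 6+5+9+10 = 30, so the finish is 30 weeks.
Inspection is on the critical path; changing it to 5 makes that path 25 weeks.
The binding chain switches to Permits→BuildOut→Hiring→POS = 6+5+8+9 = 28; finish 28 weeks.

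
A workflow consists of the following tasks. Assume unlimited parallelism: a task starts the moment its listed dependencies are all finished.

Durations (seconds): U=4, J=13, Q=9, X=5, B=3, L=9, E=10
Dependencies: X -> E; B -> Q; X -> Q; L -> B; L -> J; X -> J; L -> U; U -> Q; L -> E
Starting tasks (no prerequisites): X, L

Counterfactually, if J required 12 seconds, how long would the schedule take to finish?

22

Actual critical path: L→J = 9+13 = 22 ⇒ 22 seconds.
J lies on that path, so at 12 seconds the path becomes 21 seconds.
New critical path: L→U→Q = 9+4+9 = 22 ⇒ 22 seconds.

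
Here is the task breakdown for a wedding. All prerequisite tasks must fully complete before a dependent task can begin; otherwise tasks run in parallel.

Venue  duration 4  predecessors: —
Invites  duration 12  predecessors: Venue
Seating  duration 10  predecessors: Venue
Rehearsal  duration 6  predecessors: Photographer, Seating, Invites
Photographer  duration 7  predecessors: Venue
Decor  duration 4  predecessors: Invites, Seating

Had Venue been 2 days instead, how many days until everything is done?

As given, the longest chain is Venue→Invites→Rehearsal = 4+12+6 = 22, so the finish is 22 days.
Venue lies on that path, so at 2 days the path becomes 20 days.
That remains the longest chain; total 20 days.

20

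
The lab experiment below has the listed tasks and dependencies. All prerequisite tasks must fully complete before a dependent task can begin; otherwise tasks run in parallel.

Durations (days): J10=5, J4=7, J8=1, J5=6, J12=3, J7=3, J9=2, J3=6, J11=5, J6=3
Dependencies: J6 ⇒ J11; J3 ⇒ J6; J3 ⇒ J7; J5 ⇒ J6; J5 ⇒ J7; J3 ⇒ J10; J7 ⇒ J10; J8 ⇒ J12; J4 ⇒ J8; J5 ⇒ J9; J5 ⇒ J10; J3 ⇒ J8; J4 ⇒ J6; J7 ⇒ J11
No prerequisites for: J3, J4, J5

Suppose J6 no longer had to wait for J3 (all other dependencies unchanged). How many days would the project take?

Before: longest chain J4→J6→J11 = 7+3+5 = 15, finish 15.
Dropping J3→J6 doesn't change J6's earliest start (7); another predecessor still binds.
New critical path: J4→J6→J11 = 7+3+5 = 15 ⇒ 15 days.

15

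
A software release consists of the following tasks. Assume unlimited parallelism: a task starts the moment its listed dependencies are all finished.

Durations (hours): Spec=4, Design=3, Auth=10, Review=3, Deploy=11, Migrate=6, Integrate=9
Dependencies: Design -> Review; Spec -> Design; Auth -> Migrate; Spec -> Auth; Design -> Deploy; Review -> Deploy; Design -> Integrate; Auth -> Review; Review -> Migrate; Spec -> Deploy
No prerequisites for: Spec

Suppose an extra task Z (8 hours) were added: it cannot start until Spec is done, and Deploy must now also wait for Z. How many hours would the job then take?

Originally the job takes 28 hours.
With Z inserted, Deploy now waits for max(Spec, Design, Review, Z).
New critical path: Spec→Auth→Review→Deploy = 4+10+3+11 = 28 ⇒ 28 hours.

28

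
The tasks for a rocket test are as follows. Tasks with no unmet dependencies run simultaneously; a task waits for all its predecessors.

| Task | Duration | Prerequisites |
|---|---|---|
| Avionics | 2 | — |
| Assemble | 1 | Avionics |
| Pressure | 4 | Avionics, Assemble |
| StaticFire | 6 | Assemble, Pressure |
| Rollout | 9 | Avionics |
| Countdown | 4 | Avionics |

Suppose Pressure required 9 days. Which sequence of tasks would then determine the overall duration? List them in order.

Avionics, Assemble, Pressure, StaticFire

As given, the longest chain is Avionics→Assemble→Pressure→StaticFire = 2+1+4+6 = 13, so the finish is 13 days.
Pressure is on the critical path; changing it to 9 makes that path 18 days.
No other chain overtakes it, so the finish is 18 days.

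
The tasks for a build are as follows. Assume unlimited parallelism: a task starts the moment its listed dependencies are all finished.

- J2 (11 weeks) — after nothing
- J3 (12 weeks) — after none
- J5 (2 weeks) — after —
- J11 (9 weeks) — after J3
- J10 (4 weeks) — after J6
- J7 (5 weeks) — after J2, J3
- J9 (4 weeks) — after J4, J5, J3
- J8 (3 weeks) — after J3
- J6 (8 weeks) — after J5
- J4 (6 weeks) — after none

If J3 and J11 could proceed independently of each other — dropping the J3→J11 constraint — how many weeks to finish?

Before: longest chain J3→J11 = 12+9 = 21, finish 21.
Without J3→J11, J11's earliest start moves from 12 to 0.
New critical path: J3→J7 = 12+5 = 17 ⇒ 17 weeks.

17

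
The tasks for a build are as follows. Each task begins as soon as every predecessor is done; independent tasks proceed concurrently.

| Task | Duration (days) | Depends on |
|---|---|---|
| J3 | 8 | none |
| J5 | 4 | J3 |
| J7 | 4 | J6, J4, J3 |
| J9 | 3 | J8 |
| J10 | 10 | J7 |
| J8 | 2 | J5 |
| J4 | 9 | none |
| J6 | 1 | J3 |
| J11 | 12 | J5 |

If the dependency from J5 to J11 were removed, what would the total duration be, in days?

23

With the dependency in place, J3→J5→J11 = 8+4+12 = 24 sets the finish at 24 days.
Without J5→J11, J11's earliest start moves from 12 to 0.
The longest chain is now J3→J6→J7→J10 = 8+1+4+10 = 23, so the project takes 23 days.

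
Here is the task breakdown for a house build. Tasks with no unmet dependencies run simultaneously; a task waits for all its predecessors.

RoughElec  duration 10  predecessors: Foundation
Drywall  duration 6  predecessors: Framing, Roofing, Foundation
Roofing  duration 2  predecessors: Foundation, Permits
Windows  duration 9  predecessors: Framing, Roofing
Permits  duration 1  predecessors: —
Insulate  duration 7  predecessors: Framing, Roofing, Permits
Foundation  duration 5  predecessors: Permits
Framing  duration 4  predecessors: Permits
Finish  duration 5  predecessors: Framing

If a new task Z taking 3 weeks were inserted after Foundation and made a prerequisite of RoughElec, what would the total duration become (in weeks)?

19

Originally the house build takes 17 weeks.
With Z inserted, RoughElec now waits for max(Foundation, Z).
New critical path: Permits→Foundation→Z→RoughElec = 1+5+3+10 = 19 ⇒ 19 weeks.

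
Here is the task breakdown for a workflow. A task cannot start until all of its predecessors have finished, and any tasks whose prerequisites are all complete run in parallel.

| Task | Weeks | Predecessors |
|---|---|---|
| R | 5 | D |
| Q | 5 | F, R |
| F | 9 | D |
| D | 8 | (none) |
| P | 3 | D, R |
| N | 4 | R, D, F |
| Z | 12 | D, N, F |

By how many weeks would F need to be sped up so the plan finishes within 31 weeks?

2

Current finish: 33 weeks; target: 31.
F is on every critical path, so each week cut from F cuts the finish by one (this holds down to a finish of 29).
Need 33 − 31 = 2 weeks off F → F becomes 7 weeks, finish becomes 31.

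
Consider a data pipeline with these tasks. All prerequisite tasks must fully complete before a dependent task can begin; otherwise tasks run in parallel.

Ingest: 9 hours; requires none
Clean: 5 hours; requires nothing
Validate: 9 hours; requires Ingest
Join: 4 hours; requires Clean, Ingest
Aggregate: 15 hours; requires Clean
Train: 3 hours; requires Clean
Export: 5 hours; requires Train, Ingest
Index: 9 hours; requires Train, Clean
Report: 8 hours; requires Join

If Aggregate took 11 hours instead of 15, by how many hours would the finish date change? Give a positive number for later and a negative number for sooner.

0

As given, the longest chain is Ingest→Join→Report = 9+4+8 = 21, so the finish is 21 hours.
Aggregate has 1 hour of float (longest path through it is 20).
No other chain overtakes it, so the finish is 21 hours.
Change in finish: 21 − 21 = +0 hours.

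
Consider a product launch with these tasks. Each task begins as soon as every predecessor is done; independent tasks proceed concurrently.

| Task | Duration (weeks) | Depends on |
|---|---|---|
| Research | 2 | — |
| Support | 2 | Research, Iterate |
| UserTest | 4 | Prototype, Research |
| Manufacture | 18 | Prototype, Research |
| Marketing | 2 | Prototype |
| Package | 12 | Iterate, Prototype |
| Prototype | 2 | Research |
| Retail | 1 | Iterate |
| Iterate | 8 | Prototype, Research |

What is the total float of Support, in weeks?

10

The longest chain is Research→Prototype→Iterate→Package = 2+2+8+12 = 24; overall finish 24 weeks.
Support finishes as early as 14 and must finish by 24.
So Support can slip 24 − 14 = 10 weeks.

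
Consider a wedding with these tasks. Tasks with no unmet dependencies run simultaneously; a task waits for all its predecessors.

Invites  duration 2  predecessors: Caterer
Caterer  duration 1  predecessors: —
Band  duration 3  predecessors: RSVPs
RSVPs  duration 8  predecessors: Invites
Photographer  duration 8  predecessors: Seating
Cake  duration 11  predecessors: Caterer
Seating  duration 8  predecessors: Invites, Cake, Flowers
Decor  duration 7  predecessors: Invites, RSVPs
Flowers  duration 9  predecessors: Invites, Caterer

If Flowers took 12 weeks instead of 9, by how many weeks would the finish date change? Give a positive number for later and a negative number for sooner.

3

The binding path is Caterer→Invites→Flowers→Seating→Photographer = 1+2+9+8+8 = 28; finish at 28 weeks.
Flowers lies on that path, so at 12 weeks the path becomes 31 weeks.
The critical path is still Caterer→Invites→Flowers→Seating→Photographer; finish is now 31 weeks.
Change in finish: 31 − 28 = +3 weeks.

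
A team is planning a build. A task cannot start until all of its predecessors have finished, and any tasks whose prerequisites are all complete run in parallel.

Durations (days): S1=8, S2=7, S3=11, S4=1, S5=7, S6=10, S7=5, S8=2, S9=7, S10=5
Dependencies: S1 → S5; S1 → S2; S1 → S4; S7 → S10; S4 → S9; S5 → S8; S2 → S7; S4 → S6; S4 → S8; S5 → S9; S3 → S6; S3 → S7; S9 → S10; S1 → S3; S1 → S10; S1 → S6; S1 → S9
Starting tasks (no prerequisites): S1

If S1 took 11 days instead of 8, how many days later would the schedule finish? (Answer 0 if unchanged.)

3

Baseline: S1→S3→S6 = 8+11+10 = 29 → 29 days.
S1 lies on that path, so at 11 days the path becomes 32 days.
The critical path is still S1→S3→S6; finish is now 32 days.
Change in finish: 32 − 29 = +3 days.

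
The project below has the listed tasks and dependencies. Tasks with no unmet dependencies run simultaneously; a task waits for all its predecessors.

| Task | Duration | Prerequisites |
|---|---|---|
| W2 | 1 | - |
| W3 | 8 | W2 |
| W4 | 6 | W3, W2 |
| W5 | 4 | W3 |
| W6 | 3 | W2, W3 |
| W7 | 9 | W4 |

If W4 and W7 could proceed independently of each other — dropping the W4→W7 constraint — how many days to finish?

15

Original critical path: W2→W3→W4→W7 = 1+8+6+9 = 24 ⇒ 24 days.
Without W4→W7, W7's earliest start moves from 15 to 0.
New critical path: W2→W3→W4 = 1+8+6 = 15 ⇒ 15 days.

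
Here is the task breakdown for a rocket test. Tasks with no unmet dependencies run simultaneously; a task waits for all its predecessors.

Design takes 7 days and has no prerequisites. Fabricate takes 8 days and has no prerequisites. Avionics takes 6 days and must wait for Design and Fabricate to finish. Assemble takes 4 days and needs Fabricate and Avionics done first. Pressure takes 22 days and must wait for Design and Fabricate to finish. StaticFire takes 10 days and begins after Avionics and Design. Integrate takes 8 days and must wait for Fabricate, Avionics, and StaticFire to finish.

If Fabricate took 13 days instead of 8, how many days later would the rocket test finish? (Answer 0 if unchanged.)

Actual critical path: Fabricate→Avionics→StaticFire→Integrate = 8+6+10+8 = 32 ⇒ 32 days.
Fabricate is on the critical path; changing it to 13 makes that path 37 days.
The critical path is still Fabricate→Avionics→StaticFire→Integrate; finish is now 37 days.
Change in finish: 37 − 32 = +5 days.

5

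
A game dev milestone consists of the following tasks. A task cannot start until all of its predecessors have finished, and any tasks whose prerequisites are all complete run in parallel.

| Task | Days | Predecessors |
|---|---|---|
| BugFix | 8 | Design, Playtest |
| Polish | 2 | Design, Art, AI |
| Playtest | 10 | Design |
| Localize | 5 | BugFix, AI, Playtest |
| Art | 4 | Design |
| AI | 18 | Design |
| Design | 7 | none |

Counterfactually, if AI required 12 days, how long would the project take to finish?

30

The binding path is Design→AI→Localize = 7+18+5 = 30; finish at 30 days.
AI lies on that path, so at 12 days the path becomes 24 days.
New critical path: Design→Playtest→BugFix→Localize = 7+10+8+5 = 30 ⇒ 30 days.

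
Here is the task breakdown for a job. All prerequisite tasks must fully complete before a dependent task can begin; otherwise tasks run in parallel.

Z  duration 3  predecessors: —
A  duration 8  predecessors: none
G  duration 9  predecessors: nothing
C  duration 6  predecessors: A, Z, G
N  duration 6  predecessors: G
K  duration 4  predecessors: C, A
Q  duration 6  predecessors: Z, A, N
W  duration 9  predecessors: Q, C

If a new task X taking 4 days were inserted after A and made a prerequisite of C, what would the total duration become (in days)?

Originally the plan takes 30 days.
With X inserted, C now waits for max(A, Z, G, X).
New critical path: G→N→Q→W = 9+6+6+9 = 30 ⇒ 30 days.

30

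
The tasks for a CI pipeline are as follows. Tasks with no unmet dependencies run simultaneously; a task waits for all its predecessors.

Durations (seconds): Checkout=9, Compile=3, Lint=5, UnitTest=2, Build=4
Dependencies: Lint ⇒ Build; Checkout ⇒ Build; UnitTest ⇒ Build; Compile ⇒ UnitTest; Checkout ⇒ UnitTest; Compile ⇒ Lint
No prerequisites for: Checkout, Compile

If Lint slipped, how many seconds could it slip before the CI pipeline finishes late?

The longest chain is Checkout→UnitTest→Build = 9+2+4 = 15; overall finish 15 seconds.
Longest path through Lint: 12 seconds (earliest finish 8, latest finish 11).
Float = 15 − 12 = 3.

3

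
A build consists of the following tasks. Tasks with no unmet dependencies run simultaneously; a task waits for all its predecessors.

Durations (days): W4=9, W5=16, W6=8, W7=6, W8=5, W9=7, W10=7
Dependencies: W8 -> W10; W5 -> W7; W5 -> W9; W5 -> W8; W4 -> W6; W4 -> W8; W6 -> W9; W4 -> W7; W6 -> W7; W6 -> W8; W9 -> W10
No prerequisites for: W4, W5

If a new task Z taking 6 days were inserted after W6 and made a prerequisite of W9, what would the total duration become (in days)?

Originally the build takes 31 days.
With Z inserted, W9 now waits for max(W5, W6, Z).
New critical path: W4→W6→Z→W9→W10 = 9+8+6+7+7 = 37 ⇒ 37 days.

37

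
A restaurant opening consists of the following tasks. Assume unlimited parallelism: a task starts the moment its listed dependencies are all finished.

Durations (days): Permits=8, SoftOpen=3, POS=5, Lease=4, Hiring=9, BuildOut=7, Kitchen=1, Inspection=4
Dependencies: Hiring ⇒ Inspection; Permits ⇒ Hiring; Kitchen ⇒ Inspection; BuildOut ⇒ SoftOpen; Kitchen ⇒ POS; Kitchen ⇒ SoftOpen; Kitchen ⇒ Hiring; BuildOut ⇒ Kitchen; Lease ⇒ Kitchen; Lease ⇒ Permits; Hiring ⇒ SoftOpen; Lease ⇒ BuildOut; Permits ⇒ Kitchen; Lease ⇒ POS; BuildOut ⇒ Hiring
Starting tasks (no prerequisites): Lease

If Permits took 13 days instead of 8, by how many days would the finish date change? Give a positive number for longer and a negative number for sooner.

Actual critical path: Lease→Permits→Kitchen→Hiring→Inspection = 4+8+1+9+4 = 26 ⇒ 26 days.
Since Permits is critical, the +5 change carries straight to that chain (now 31 days).
The critical path is still Lease→Permits→Kitchen→Hiring→Inspection; finish is now 31 days.
Change in finish: 31 − 26 = +5 days.

5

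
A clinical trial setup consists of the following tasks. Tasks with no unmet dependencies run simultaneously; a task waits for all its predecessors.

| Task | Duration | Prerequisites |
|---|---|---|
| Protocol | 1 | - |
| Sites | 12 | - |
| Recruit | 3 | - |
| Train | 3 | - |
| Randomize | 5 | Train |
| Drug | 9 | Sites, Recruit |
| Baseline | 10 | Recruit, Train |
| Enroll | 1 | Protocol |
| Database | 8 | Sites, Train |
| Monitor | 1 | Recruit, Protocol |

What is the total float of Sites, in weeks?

0

Sites→Drug = 12+9 = 21 sets the makespan at 21 weeks.
Sites finishes as early as 12 and must finish by 12.
So Sites can slip 12 − 12 = 0 weeks.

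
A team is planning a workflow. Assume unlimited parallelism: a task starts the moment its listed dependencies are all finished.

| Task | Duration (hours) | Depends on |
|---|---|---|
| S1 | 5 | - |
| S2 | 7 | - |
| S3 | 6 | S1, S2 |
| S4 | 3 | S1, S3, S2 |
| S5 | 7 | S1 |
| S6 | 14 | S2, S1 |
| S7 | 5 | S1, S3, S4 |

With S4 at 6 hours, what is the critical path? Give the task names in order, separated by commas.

S2, S3, S4, S7

Critical path before the change: S2→S3→S4→S7 = 7+6+3+5 = 21 giving 21 hours.
S4 lies on that path, so at 6 hours the path becomes 24 hours.
No other chain overtakes it, so the finish is 24 hours.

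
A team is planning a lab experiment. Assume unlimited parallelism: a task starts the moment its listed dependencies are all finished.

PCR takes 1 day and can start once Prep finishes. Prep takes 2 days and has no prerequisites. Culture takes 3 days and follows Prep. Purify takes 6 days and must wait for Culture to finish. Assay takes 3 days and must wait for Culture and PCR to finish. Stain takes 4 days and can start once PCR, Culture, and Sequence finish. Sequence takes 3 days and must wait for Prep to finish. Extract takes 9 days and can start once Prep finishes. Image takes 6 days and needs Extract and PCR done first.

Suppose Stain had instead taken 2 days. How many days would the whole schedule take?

As given, the longest chain is Prep→Extract→Image = 2+9+6 = 17, so the finish is 17 days.
Stain has 8 days of float (longest path through it is 9).
No other chain overtakes it, so the finish is 17 days.

17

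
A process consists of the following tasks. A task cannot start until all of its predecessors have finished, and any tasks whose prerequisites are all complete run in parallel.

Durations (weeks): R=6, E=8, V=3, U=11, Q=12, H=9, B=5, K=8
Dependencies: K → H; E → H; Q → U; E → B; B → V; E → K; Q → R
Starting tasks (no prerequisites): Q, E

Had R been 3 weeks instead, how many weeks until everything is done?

Actual critical path: E→K→H = 8+8+9 = 25 ⇒ 25 weeks.
The longest path through R is only 18 weeks, so R has float 7.
No other chain overtakes it, so the finish is 25 weeks.

25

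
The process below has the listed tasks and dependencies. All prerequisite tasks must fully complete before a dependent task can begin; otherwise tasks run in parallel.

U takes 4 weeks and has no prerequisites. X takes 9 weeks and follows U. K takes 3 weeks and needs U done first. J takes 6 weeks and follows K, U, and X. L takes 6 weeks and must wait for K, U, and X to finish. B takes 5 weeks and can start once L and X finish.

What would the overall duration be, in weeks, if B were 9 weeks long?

As given, the longest chain is U→X→L→B = 4+9+6+5 = 24, so the finish is 24 weeks.
B lies on that path, so at 9 weeks the path becomes 28 weeks.
The critical path is still U→X→L→B; finish is now 28 weeks.

28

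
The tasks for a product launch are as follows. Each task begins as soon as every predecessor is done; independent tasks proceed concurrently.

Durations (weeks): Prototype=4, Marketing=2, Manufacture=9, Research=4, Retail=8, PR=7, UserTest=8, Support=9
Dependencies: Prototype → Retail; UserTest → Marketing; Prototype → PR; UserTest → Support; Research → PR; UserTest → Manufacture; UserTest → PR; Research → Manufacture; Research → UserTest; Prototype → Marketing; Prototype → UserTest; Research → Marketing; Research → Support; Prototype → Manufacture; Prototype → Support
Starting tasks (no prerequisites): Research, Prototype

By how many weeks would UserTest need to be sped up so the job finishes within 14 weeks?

Current finish: 21 weeks; target: 14.
UserTest is on every critical path, so each week cut from UserTest cuts the finish by one (this holds down to a finish of 14).
Need 21 − 14 = 7 weeks off UserTest → UserTest becomes 1 week, finish becomes 14.

7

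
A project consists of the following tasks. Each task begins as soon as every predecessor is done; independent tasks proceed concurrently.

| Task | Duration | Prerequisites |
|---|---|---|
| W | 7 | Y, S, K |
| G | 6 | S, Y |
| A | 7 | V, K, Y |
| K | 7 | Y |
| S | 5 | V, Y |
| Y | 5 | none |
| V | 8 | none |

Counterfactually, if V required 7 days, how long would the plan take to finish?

The binding path is V→S→W = 8+5+7 = 20; finish at 20 days.
V is on the critical path; changing it to 7 makes that path 19 days.
The critical path is still V→S→W; finish is now 19 days.

19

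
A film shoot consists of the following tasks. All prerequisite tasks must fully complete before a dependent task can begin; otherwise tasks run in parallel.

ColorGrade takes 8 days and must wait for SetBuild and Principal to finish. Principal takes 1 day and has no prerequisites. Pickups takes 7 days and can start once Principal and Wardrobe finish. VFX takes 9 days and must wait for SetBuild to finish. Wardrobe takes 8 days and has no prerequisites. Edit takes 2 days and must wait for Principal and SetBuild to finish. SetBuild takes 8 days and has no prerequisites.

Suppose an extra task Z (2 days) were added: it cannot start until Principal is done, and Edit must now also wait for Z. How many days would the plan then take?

Originally the plan takes 17 days.
With Z inserted, Edit now waits for max(Principal, SetBuild, Z).
New critical path: SetBuild→VFX = 8+9 = 17 ⇒ 17 days.

17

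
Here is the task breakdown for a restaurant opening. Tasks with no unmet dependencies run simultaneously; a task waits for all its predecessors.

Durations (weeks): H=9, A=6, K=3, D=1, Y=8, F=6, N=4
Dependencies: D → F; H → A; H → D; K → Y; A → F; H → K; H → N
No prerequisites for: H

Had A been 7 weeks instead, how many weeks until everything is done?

Actual critical path: H→A→F = 9+6+6 = 21 ⇒ 21 weeks.
A lies on that path, so at 7 weeks the path becomes 22 weeks.
No other chain overtakes it, so the finish is 22 weeks.

22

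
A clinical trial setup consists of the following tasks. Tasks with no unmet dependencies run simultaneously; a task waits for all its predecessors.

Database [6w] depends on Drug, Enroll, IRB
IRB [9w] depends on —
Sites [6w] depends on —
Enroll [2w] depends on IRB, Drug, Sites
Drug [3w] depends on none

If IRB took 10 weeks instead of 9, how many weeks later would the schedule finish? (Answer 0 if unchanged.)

Baseline: IRB→Enroll→Database = 9+2+6 = 17 → 17 weeks.
IRB is on the critical path; changing it to 10 makes that path 18 weeks.
No other chain overtakes it, so the finish is 18 weeks.
Change in finish: 18 − 17 = +1 weeks.

1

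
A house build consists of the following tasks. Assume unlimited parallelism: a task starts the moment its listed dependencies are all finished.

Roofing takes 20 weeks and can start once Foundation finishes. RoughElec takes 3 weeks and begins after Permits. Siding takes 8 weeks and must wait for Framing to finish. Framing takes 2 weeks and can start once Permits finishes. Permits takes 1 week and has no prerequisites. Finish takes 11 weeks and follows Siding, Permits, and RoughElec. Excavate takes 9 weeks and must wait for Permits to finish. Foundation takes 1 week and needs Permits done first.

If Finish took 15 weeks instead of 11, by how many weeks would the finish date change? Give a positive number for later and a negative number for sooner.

4

Actual critical path: Permits→Framing→Siding→Finish = 1+2+8+11 = 22 ⇒ 22 weeks.
Since Finish is critical, the +4 change carries straight to that chain (now 26 weeks).
No other chain overtakes it, so the finish is 26 weeks.
Change in finish: 26 − 22 = +4 weeks.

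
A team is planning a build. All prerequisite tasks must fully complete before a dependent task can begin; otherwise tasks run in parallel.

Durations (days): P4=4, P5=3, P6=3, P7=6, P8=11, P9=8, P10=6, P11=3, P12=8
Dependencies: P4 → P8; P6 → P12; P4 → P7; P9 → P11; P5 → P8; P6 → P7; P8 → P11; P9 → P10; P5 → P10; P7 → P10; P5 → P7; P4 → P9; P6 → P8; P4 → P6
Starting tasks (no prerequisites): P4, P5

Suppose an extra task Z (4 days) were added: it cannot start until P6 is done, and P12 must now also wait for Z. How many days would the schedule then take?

Originally the schedule takes 21 days.
With Z inserted, P12 now waits for max(P6, Z).
New critical path: P4→P6→P8→P11 = 4+3+11+3 = 21 ⇒ 21 days.

21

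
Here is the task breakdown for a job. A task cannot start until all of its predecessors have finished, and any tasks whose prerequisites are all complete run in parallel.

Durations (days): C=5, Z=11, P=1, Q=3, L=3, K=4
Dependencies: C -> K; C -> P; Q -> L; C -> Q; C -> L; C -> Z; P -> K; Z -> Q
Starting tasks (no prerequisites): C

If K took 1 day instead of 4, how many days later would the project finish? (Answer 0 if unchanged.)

0

Critical path before the change: C→Z→Q→L = 5+11+3+3 = 22 giving 22 days.
K is off the critical path — its longest chain is 10 days, giving 12 of slack.
That remains the longest chain; total 22 days.
Change in finish: 22 − 22 = +0 days.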